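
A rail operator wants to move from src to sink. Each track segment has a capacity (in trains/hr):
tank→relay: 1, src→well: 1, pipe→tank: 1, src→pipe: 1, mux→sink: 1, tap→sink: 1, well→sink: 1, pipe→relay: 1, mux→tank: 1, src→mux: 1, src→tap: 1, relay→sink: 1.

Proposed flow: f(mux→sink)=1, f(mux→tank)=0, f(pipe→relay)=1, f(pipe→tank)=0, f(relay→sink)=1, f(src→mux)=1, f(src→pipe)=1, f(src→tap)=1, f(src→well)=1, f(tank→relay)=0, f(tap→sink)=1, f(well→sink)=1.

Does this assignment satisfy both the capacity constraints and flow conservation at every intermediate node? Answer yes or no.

Yes

Every edge has 0 ≤ f(e) ≤ cap(e).
At each intermediate node, inflow equals outflow.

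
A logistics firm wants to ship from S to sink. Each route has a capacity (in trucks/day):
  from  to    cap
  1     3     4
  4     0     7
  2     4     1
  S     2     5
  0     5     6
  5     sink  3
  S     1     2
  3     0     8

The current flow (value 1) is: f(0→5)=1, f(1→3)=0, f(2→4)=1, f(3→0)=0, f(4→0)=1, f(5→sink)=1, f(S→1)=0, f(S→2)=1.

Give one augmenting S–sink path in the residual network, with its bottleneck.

S→1→3→0→5→sink, bottleneck 2

Residual along S→1→3→0→5→sink: S→1: 2, 1→3: 4, 3→0: 8, 0→5: 5, 5→sink: 2.
Bottleneck = min = 2.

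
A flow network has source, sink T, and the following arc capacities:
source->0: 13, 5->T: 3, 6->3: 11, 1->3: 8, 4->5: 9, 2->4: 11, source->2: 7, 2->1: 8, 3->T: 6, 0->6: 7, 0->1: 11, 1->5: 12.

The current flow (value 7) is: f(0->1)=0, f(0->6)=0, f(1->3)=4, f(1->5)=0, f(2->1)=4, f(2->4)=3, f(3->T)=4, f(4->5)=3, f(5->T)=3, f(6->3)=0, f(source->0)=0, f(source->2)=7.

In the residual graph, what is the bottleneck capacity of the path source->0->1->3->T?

2

Residual capacities along the path: source->0: 13, 0->1: 11, 1->3: 4, 3->T: 2.
Minimum is 2.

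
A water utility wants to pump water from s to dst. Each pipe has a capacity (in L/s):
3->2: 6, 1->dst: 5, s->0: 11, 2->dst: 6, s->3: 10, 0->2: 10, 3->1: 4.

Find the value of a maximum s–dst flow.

10

Augment s->3->1->dst: bottleneck 4. Total 4.
Augment s->3->2->dst: bottleneck 6. Total 10.
No augmenting path remains in the residual graph.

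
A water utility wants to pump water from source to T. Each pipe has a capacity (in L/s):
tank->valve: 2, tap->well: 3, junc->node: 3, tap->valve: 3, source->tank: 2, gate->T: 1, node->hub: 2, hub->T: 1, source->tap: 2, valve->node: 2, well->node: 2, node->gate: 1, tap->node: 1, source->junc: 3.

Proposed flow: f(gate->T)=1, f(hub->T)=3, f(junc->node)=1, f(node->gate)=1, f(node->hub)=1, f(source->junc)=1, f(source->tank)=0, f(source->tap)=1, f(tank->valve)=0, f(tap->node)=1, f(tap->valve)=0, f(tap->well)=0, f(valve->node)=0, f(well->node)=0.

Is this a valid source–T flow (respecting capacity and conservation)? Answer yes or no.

Capacity violated on hub->T: flow 3 > capacity 1.

No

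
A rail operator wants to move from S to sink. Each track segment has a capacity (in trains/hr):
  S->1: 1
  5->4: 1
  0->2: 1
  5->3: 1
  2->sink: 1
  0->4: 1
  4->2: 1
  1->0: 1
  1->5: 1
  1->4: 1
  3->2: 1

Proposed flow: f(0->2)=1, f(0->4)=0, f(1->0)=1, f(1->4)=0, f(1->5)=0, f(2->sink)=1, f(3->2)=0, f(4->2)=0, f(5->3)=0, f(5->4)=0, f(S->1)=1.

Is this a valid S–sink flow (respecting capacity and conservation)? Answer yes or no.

Every edge has 0 ≤ f(e) ≤ cap(e).
At each intermediate node, inflow equals outflow.

Yes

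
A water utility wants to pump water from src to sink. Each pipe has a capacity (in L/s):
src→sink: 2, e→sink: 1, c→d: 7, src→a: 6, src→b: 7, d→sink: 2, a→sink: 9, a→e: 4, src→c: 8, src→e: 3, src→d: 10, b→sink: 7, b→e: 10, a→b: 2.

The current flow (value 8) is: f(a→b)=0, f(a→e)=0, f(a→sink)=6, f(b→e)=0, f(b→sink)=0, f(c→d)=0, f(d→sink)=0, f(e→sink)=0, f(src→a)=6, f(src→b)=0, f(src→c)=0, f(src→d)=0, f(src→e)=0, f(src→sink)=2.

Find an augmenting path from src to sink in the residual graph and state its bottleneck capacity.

Residual along src→b→sink: src→b: 7, b→sink: 7.
Bottleneck = min = 7.

src→b→sink, bottleneck 7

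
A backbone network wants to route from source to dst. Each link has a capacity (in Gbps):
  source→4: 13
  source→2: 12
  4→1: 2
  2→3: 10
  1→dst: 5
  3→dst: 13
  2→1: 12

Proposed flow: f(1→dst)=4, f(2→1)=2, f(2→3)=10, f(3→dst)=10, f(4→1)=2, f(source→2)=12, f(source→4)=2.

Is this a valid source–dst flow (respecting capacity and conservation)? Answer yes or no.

Yes

Every edge has 0 ≤ f(e) ≤ cap(e).
At each intermediate node, inflow equals outflow.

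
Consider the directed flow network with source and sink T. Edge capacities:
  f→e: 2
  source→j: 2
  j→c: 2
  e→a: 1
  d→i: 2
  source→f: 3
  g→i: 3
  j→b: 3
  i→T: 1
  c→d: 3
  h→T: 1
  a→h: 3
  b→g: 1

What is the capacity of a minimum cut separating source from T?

2

Max flow = 2 (via 2 augmenting paths).
In the residual at optimum, the set reachable from source is {b, c, d, e, f, g, i, j, source}.
Cut edges: e→a (cap 1), i→T (cap 1). Sum = 2.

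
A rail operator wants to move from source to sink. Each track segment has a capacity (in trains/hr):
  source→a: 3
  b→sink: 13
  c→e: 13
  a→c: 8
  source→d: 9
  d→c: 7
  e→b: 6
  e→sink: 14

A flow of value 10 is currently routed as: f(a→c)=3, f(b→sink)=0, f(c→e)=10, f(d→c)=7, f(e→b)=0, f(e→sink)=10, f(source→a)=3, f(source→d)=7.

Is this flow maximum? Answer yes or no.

Yes

Residual reachable from source: {d, source}; sink is not reachable.
Saturated cut: source→a, d→c with total capacity 10 = current flow value. Flow is maximum.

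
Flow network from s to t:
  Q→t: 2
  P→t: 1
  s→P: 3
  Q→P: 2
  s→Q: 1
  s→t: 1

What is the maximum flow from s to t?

3

Augment s→t: bottleneck 1. Total 1.
Augment s→Q→t: bottleneck 1. Total 2.
Augment s→P→t: bottleneck 1. Total 3.
No augmenting path remains in the residual graph.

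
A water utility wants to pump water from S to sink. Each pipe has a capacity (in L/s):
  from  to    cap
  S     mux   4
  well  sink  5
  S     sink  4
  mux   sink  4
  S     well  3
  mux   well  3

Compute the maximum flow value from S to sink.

Augment S→sink: bottleneck 4. Total 4.
Augment S→mux→sink: bottleneck 4. Total 8.
Augment S→well→sink: bottleneck 3. Total 11.
No augmenting path remains in the residual graph.

11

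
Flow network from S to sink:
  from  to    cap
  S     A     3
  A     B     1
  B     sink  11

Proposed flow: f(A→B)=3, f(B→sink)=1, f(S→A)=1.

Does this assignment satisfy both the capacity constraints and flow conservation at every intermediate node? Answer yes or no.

No

Capacity violated on A→B: flow 3 > capacity 1.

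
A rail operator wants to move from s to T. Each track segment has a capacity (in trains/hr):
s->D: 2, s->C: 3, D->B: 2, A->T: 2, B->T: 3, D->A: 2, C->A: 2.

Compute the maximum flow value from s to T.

4

Augment s->D->B->T: bottleneck 2. Total 2.
Augment s->C->A->T: bottleneck 2. Total 4.
No augmenting path remains in the residual graph.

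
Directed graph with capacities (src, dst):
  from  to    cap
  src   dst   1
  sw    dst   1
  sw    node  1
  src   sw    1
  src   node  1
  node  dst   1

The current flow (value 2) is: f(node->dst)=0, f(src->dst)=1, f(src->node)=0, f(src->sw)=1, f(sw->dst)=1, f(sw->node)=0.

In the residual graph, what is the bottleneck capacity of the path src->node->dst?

1

Residual capacities along the path: src->node: 1, node->dst: 1.
Minimum is 1.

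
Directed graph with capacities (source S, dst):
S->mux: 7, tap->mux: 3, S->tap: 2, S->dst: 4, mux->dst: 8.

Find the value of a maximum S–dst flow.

Augment S->dst: bottleneck 4. Total 4.
Augment S->mux->dst: bottleneck 7. Total 11.
Augment S->tap->mux->dst: bottleneck 1. Total 12.
No augmenting path remains in the residual graph.

12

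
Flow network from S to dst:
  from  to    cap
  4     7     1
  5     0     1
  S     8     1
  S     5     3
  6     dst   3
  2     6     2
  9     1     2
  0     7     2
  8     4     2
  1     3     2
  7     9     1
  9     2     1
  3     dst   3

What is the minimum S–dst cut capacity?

Max flow = 1 (via 1 augmenting path).
In the residual at optimum, the set reachable from S is {0, 4, 5, 7, 8, S}.
Cut edges: 7->9 (cap 1). Sum = 1.

1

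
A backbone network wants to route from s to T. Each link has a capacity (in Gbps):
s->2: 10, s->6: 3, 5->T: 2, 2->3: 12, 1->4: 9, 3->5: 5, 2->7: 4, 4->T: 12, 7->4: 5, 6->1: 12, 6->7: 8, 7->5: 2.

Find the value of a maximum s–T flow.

Augment s->2->3->5->T: bottleneck 2. Total 2.
Augment s->2->7->4->T: bottleneck 4. Total 6.
Augment s->6->7->4->T: bottleneck 1. Total 7.
Augment s->6->1->4->T: bottleneck 2. Total 9.
No augmenting path remains in the residual graph.

9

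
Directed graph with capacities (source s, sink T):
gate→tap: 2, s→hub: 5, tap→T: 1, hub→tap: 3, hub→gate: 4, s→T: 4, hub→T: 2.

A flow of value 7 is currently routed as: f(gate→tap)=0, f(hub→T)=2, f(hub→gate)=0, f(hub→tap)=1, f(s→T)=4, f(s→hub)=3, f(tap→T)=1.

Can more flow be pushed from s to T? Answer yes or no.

Residual reachable from s: {gate, hub, s, tap}; T is not reachable.
Saturated cut: s→T, hub→T, tap→T with total capacity 7 = current flow value. Flow is maximum.

No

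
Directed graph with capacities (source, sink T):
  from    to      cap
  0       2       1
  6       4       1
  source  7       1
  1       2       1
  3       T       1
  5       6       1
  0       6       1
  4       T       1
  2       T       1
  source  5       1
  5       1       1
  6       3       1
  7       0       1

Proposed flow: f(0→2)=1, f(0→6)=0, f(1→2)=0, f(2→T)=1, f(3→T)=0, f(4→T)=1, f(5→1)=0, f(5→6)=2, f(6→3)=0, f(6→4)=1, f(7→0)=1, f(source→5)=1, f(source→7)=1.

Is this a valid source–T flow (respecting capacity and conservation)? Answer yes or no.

Capacity violated on 5→6: flow 2 > capacity 1.

No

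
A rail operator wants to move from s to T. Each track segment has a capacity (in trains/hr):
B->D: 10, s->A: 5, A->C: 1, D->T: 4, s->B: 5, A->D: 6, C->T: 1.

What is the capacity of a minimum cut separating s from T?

Max flow = 5 (via 2 augmenting paths).
In the residual at optimum, the set reachable from s is {A, B, D, s}.
Cut edges: A->C (cap 1), D->T (cap 4). Sum = 5.

5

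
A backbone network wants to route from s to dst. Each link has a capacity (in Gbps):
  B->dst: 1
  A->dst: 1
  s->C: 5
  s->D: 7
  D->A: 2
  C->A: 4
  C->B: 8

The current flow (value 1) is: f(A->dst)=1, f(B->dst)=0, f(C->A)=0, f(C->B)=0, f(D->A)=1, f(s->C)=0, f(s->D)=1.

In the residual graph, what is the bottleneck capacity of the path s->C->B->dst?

1

Residual capacities along the path: s->C: 5, C->B: 8, B->dst: 1.
Minimum is 1.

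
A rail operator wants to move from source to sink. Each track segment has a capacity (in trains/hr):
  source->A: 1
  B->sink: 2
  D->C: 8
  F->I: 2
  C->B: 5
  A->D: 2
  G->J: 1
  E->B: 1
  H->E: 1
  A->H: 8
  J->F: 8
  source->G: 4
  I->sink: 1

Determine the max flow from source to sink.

Augment source->A->D->C->B->sink: bottleneck 1. Total 1.
Augment source->G->J->F->I->sink: bottleneck 1. Total 2.
No augmenting path remains in the residual graph.

2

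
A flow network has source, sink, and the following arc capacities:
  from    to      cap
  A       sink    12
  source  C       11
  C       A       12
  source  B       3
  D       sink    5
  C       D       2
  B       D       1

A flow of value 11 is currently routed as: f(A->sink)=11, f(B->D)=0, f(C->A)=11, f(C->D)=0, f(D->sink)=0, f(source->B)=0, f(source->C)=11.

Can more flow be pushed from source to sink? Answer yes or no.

Residual path source->B->D->sink has bottleneck 1 > 0.
Pushing 1 along it raises the flow to 12, so the given flow is not maximum.

Yes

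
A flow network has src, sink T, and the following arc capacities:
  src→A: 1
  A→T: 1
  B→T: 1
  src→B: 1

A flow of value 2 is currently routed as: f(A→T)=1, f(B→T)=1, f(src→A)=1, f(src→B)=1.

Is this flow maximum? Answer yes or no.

Yes

Residual reachable from src: {src}; T is not reachable.
Saturated cut: src→B, src→A with total capacity 2 = current flow value. Flow is maximum.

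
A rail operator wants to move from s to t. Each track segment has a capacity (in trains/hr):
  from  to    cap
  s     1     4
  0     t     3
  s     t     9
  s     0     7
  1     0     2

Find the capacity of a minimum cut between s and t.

12

Max flow = 12 (via 2 augmenting paths).
In the residual at optimum, the set reachable from s is {0, 1, s}.
Cut edges: s→t (cap 9), 0→t (cap 3). Sum = 12.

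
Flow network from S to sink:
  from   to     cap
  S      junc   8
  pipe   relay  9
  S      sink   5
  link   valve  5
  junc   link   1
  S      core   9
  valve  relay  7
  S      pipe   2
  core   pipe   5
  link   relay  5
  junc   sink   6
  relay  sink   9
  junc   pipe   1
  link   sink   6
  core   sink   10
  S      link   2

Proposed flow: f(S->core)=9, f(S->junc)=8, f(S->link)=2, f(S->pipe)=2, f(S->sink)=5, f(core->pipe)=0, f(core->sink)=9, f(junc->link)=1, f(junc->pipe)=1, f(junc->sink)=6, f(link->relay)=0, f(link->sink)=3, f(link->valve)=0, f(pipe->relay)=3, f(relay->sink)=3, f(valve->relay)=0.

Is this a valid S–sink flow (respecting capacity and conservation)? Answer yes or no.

Yes

Every edge has 0 ≤ f(e) ≤ cap(e).
At each intermediate node, inflow equals outflow.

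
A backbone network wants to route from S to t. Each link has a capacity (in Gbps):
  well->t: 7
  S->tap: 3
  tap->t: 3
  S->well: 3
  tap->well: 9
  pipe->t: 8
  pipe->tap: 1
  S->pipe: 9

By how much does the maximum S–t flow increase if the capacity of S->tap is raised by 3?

3

Original max flow = 15.
After raising cap(S->tap), augmenting paths through that edge carry 3 more units.
New max flow = 18. Increase = 3.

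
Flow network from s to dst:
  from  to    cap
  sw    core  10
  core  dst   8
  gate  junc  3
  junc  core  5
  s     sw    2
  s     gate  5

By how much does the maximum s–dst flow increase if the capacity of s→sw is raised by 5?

3

Original max flow = 5.
After raising cap(s→sw), augmenting paths through that edge carry 3 more units.
New max flow = 8. Increase = 3.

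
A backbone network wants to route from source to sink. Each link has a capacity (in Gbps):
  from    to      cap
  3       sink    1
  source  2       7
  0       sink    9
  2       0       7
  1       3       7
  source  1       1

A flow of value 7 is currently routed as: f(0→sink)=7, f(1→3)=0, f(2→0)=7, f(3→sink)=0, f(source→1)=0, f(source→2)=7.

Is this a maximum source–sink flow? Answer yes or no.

No

Residual path source→1→3→sink has bottleneck 1 > 0.
Pushing 1 along it raises the flow to 8, so the given flow is not maximum.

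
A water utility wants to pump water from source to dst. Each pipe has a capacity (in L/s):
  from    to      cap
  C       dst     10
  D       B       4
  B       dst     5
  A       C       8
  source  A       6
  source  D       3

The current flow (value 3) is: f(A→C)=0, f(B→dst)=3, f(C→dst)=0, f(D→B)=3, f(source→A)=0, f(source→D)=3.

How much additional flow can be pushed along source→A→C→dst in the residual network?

Residual capacities along the path: source→A: 6, A→C: 8, C→dst: 10.
Minimum is 6.

6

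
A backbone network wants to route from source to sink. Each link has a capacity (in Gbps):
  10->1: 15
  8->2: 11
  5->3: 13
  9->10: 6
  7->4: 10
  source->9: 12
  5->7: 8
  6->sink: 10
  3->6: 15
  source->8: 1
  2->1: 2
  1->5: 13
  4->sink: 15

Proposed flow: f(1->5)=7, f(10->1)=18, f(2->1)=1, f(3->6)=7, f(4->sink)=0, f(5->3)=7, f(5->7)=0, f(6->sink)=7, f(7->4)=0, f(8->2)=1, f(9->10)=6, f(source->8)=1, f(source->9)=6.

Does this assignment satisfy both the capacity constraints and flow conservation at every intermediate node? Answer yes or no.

Capacity violated on 10->1: flow 18 > capacity 15.

No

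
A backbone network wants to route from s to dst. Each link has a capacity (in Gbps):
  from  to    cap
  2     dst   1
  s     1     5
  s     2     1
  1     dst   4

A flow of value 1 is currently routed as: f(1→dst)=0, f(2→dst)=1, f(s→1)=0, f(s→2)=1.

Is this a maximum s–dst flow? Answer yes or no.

No

Residual path s→1→dst has bottleneck 4 > 0.
Pushing 4 along it raises the flow to 5, so the given flow is not maximum.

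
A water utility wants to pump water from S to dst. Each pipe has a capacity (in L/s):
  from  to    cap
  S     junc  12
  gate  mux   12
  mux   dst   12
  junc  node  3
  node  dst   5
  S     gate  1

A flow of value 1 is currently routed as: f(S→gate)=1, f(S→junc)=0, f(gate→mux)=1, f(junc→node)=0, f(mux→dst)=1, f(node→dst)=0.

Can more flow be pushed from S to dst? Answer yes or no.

Yes

Residual path S→junc→node→dst has bottleneck 3 > 0.
Pushing 3 along it raises the flow to 4, so the given flow is not maximum.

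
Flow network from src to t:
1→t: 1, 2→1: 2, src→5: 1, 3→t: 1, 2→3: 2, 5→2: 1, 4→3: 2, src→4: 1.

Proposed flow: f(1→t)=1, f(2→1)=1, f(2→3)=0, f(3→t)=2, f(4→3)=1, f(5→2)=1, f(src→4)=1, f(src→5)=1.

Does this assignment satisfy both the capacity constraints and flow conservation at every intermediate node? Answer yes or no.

Capacity violated on 3→t: flow 2 > capacity 1.

No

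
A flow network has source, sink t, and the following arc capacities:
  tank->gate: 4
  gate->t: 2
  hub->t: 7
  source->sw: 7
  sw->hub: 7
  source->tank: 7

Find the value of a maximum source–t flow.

9

Augment source->sw->hub->t: bottleneck 7. Total 7.
Augment source->tank->gate->t: bottleneck 2. Total 9.
No augmenting path remains in the residual graph.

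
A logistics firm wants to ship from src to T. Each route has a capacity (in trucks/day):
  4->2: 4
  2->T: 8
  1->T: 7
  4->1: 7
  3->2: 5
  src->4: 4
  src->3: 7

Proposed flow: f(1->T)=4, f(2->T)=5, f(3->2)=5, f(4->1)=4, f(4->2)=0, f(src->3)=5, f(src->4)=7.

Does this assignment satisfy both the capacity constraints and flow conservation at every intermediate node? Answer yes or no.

No

Capacity violated on src->4: flow 7 > capacity 4.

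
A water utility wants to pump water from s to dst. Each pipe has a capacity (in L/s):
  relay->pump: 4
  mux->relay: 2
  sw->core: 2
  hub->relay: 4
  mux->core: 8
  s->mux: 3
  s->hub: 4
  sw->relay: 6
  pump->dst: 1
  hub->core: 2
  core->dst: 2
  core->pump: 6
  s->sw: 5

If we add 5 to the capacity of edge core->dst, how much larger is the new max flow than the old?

5

Original max flow = 3.
After raising cap(core->dst), augmenting paths through that edge carry 5 more units.
New max flow = 8. Increase = 5.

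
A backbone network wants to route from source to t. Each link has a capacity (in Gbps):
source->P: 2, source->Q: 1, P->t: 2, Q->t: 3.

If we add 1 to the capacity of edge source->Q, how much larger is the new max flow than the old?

1

Original max flow = 3.
After raising cap(source->Q), augmenting paths through that edge carry 1 more unit.
New max flow = 4. Increase = 1.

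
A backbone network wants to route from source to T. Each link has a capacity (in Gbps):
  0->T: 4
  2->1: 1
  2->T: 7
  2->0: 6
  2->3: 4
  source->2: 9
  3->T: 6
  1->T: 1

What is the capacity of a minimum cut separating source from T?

Max flow = 9 (via 3 augmenting paths).
In the residual at optimum, the set reachable from source is {source}.
Cut edges: source->2 (cap 9). Sum = 9.

9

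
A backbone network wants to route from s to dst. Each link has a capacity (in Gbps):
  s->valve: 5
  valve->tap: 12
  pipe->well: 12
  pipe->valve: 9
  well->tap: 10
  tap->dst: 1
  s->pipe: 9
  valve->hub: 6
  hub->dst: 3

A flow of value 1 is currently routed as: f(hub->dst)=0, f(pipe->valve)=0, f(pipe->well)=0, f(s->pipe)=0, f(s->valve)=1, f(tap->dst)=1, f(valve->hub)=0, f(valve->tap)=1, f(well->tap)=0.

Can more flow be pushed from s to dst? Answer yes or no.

Residual path s->valve->hub->dst has bottleneck 3 > 0.
Pushing 3 along it raises the flow to 4, so the given flow is not maximum.

Yes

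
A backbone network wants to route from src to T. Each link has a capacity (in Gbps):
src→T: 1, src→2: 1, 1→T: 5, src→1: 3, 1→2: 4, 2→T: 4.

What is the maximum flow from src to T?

Augment src→T: bottleneck 1. Total 1.
Augment src→1→T: bottleneck 3. Total 4.
Augment src→2→T: bottleneck 1. Total 5.
No augmenting path remains in the residual graph.

5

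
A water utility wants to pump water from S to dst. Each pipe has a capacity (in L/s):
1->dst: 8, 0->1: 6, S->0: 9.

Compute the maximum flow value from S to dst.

6

Augment S->0->1->dst: bottleneck 6. Total 6.
No augmenting path remains in the residual graph.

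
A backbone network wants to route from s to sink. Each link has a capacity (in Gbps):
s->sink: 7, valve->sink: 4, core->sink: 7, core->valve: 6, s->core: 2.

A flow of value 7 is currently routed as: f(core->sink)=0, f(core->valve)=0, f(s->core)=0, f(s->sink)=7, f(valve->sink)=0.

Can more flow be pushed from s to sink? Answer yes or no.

Yes

Residual path s->core->sink has bottleneck 2 > 0.
Pushing 2 along it raises the flow to 9, so the given flow is not maximum.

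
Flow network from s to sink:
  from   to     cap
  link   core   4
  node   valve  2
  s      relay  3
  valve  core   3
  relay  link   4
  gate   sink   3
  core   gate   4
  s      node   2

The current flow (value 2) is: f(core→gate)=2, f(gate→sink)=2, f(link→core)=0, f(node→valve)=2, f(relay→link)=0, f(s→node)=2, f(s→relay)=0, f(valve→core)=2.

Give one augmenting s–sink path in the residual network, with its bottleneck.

Residual along s→relay→link→core→gate→sink: s→relay: 3, relay→link: 4, link→core: 4, core→gate: 2, gate→sink: 1.
Bottleneck = min = 1.

s→relay→link→core→gate→sink, bottleneck 1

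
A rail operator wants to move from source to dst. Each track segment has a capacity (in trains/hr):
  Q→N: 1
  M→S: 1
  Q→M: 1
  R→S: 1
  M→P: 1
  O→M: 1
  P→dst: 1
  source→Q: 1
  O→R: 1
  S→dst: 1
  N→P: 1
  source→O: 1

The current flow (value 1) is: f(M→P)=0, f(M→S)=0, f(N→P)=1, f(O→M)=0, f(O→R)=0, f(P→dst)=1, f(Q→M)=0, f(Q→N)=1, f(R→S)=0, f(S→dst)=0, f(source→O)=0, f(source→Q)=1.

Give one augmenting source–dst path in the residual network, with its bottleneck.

source→O→M→S→dst, bottleneck 1

Residual along source→O→M→S→dst: source→O: 1, O→M: 1, M→S: 1, S→dst: 1.
Bottleneck = min = 1.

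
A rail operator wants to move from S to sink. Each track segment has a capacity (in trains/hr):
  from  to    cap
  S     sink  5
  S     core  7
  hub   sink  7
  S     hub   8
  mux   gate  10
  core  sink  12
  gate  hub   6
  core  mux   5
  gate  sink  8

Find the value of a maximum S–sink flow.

Augment S->sink: bottleneck 5. Total 5.
Augment S->core->sink: bottleneck 7. Total 12.
Augment S->hub->sink: bottleneck 7. Total 19.
No augmenting path remains in the residual graph.

19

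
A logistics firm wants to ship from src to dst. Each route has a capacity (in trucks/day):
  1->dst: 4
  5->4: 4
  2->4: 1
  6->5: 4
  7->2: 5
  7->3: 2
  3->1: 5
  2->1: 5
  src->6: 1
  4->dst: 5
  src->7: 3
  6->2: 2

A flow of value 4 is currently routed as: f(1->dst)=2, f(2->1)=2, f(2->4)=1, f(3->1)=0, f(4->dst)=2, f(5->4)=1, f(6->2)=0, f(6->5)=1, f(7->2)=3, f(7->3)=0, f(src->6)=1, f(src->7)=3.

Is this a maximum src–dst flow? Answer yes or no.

Yes

Residual reachable from src: {src}; dst is not reachable.
Saturated cut: src->6, src->7 with total capacity 4 = current flow value. Flow is maximum.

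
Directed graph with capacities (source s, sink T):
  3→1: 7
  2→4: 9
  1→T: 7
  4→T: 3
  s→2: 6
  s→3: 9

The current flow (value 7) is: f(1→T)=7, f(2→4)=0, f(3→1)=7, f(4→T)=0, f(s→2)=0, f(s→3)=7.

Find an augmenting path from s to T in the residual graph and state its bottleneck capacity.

Residual along s→2→4→T: s→2: 6, 2→4: 9, 4→T: 3.
Bottleneck = min = 3.

s→2→4→T, bottleneck 3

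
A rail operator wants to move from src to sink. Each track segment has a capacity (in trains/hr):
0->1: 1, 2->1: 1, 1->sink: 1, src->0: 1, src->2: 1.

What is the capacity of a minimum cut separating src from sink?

Max flow = 1 (via 1 augmenting path).
In the residual at optimum, the set reachable from src is {0, 1, 2, src}.
Cut edges: 1->sink (cap 1). Sum = 1.

1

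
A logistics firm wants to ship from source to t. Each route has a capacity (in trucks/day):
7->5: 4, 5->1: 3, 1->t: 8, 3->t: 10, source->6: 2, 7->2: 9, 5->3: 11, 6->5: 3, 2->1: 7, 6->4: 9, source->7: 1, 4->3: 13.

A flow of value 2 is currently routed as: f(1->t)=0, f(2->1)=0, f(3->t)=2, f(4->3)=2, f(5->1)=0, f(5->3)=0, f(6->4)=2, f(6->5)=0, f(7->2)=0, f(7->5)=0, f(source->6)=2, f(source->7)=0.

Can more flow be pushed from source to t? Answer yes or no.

Yes

Residual path source->7->5->3->t has bottleneck 1 > 0.
Pushing 1 along it raises the flow to 3, so the given flow is not maximum.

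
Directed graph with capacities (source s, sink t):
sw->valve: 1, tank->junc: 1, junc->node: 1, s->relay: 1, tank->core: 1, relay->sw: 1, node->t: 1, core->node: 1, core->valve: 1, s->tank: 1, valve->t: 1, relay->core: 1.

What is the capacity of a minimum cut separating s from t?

Max flow = 2 (via 2 augmenting paths).
In the residual at optimum, the set reachable from s is {s}.
Cut edges: s->relay (cap 1), s->tank (cap 1). Sum = 2.

2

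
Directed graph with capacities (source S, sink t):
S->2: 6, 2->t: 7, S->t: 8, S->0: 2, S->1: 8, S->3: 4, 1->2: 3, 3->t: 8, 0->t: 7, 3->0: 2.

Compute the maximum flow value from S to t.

21

Augment S->t: bottleneck 8. Total 8.
Augment S->3->t: bottleneck 4. Total 12.
Augment S->0->t: bottleneck 2. Total 14.
Augment S->2->t: bottleneck 6. Total 20.
Augment S->1->2->t: bottleneck 1. Total 21.
No augmenting path remains in the residual graph.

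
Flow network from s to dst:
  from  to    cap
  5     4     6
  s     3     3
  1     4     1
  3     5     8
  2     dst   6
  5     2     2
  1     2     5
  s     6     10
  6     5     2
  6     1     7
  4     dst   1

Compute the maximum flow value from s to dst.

Augment s→6→1→4→dst: bottleneck 1. Total 1.
Augment s→6→1→2→dst: bottleneck 5. Total 6.
Augment s→6→5→2→dst: bottleneck 1. Total 7.
No augmenting path remains in the residual graph.

7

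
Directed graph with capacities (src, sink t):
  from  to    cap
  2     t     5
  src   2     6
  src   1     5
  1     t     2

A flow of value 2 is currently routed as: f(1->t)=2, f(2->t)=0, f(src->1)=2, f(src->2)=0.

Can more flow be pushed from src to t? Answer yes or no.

Residual path src->2->t has bottleneck 5 > 0.
Pushing 5 along it raises the flow to 7, so the given flow is not maximum.

Yes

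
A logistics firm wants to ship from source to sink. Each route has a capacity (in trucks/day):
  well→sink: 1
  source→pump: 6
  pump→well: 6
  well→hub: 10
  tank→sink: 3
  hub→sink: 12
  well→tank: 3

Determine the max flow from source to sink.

Augment source→pump→well→sink: bottleneck 1. Total 1.
Augment source→pump→well→hub→sink: bottleneck 5. Total 6.
No augmenting path remains in the residual graph.

6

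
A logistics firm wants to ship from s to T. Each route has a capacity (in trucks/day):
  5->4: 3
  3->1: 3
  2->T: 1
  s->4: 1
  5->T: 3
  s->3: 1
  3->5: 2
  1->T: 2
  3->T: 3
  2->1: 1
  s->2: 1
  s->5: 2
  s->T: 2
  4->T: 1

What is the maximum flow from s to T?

7

Augment s->T: bottleneck 2. Total 2.
Augment s->3->T: bottleneck 1. Total 3.
Augment s->2->T: bottleneck 1. Total 4.
Augment s->5->T: bottleneck 2. Total 6.
Augment s->4->T: bottleneck 1. Total 7.
No augmenting path remains in the residual graph.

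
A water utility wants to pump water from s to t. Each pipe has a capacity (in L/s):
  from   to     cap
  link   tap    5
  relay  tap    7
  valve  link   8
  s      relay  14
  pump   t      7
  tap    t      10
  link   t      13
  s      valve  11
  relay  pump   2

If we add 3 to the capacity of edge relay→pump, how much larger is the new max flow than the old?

3

Original max flow = 17.
After raising cap(relay→pump), augmenting paths through that edge carry 3 more units.
New max flow = 20. Increase = 3.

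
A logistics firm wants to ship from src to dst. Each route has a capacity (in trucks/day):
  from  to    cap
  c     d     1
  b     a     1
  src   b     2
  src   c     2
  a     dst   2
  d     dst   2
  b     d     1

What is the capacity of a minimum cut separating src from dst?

Max flow = 3 (via 3 augmenting paths).
In the residual at optimum, the set reachable from src is {c, src}.
Cut edges: src→b (cap 2), c→d (cap 1). Sum = 3.

3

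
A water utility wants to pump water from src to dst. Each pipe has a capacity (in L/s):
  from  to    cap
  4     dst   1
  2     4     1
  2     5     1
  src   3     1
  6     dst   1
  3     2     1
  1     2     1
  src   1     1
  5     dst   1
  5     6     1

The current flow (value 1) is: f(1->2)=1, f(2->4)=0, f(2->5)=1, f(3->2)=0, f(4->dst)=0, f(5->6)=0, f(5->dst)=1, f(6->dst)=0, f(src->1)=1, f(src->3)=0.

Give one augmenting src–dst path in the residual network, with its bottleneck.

Residual along src->3->2->4->dst: src->3: 1, 3->2: 1, 2->4: 1, 4->dst: 1.
Bottleneck = min = 1.

src->3->2->4->dst, bottleneck 1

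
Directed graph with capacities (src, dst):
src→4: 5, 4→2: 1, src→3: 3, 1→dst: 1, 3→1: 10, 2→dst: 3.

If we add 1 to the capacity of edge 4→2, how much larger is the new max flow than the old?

1

Original max flow = 2.
After raising cap(4→2), augmenting paths through that edge carry 1 more unit.
New max flow = 3. Increase = 1.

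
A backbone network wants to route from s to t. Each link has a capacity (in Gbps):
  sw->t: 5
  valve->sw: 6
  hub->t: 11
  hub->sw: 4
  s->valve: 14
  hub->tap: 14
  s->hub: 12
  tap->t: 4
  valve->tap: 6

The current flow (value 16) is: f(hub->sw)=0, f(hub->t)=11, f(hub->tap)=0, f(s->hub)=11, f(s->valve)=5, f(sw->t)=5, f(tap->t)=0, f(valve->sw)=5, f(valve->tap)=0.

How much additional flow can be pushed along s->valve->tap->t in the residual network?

Residual capacities along the path: s->valve: 9, valve->tap: 6, tap->t: 4.
Minimum is 4.

4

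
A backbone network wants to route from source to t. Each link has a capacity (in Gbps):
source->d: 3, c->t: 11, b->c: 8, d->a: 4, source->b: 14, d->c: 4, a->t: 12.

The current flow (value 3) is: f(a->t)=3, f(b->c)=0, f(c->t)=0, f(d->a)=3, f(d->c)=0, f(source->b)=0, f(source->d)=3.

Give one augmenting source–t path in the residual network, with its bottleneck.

source->b->c->t, bottleneck 8

Residual along source->b->c->t: source->b: 14, b->c: 8, c->t: 11.
Bottleneck = min = 8.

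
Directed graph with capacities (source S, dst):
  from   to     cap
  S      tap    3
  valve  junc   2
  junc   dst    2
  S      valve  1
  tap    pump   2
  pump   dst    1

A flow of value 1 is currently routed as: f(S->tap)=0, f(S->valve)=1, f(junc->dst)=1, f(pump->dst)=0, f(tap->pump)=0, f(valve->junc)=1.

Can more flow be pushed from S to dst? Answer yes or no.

Yes

Residual path S->tap->pump->dst has bottleneck 1 > 0.
Pushing 1 along it raises the flow to 2, so the given flow is not maximum.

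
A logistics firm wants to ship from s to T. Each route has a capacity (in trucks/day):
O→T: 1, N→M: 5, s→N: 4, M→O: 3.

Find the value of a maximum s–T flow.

1

Augment s→N→M→O→T: bottleneck 1. Total 1.
No augmenting path remains in the residual graph.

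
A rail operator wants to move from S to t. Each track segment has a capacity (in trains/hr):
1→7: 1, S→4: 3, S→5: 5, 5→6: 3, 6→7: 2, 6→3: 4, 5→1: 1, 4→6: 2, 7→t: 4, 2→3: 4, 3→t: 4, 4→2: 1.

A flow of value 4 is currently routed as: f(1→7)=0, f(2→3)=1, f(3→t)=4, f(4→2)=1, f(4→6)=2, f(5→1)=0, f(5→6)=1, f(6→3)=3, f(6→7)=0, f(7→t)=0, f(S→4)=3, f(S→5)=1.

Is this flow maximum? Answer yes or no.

Residual path S→5→6→7→t has bottleneck 2 > 0.
Pushing 2 along it raises the flow to 6, so the given flow is not maximum.

No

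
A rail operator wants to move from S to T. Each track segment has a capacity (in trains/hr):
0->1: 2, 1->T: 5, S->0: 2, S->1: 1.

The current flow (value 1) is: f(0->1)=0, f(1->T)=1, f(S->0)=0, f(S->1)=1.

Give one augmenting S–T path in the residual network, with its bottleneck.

Residual along S->0->1->T: S->0: 2, 0->1: 2, 1->T: 4.
Bottleneck = min = 2.

S->0->1->T, bottleneck 2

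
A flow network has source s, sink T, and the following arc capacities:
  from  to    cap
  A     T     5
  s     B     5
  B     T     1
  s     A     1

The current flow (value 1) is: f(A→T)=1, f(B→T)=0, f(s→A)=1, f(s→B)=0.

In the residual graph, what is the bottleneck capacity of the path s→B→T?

Residual capacities along the path: s→B: 5, B→T: 1.
Minimum is 1.

1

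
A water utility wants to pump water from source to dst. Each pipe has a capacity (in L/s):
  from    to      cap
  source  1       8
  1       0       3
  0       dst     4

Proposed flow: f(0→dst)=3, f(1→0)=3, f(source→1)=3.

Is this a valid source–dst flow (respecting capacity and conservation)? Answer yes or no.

Yes

Every edge has 0 ≤ f(e) ≤ cap(e).
At each intermediate node, inflow equals outflow.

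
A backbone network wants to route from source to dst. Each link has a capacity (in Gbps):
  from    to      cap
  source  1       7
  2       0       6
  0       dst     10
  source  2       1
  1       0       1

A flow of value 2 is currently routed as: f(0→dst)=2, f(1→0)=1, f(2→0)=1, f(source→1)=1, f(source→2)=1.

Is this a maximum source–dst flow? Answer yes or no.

Yes

Residual reachable from source: {1, source}; dst is not reachable.
Saturated cut: source→2, 1→0 with total capacity 2 = current flow value. Flow is maximum.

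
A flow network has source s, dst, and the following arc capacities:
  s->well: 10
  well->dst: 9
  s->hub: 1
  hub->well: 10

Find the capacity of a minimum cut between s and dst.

Max flow = 9 (via 1 augmenting path).
In the residual at optimum, the set reachable from s is {hub, s, well}.
Cut edges: well->dst (cap 9). Sum = 9.

9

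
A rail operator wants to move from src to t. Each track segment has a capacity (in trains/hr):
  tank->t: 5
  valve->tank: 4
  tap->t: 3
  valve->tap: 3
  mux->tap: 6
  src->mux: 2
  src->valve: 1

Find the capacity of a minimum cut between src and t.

3

Max flow = 3 (via 2 augmenting paths).
In the residual at optimum, the set reachable from src is {src}.
Cut edges: src->mux (cap 2), src->valve (cap 1). Sum = 3.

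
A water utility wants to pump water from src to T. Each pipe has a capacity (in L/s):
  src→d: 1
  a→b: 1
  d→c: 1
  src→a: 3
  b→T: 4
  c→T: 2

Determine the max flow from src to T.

2

Augment src→a→b→T: bottleneck 1. Total 1.
Augment src→d→c→T: bottleneck 1. Total 2.
No augmenting path remains in the residual graph.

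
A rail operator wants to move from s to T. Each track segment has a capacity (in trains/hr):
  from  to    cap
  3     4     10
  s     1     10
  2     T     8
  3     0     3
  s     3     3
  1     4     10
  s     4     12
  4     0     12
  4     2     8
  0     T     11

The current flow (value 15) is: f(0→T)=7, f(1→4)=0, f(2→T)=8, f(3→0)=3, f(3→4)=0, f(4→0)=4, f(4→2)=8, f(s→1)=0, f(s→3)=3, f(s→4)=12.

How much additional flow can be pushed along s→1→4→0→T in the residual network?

Residual capacities along the path: s→1: 10, 1→4: 10, 4→0: 8, 0→T: 4.
Minimum is 4.

4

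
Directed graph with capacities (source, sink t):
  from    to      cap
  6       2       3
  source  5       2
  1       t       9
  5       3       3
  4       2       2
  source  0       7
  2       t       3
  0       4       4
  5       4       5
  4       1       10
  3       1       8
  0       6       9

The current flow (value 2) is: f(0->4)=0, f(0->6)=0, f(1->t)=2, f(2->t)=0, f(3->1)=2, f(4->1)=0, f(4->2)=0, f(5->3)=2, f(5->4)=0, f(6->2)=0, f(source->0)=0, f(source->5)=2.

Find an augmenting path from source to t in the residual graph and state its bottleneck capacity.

source->0->4->1->t, bottleneck 4

Residual along source->0->4->1->t: source->0: 7, 0->4: 4, 4->1: 10, 1->t: 7.
Bottleneck = min = 4.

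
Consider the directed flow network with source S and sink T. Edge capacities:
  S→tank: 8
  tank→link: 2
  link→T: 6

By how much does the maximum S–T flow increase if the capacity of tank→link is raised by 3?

Original max flow = 2.
After raising cap(tank→link), augmenting paths through that edge carry 3 more units.
New max flow = 5. Increase = 3.

3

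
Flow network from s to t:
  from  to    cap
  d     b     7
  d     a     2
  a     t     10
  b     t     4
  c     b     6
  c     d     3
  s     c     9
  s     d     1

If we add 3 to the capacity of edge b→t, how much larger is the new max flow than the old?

3

Original max flow = 6.
After raising cap(b→t), augmenting paths through that edge carry 3 more units.
New max flow = 9. Increase = 3.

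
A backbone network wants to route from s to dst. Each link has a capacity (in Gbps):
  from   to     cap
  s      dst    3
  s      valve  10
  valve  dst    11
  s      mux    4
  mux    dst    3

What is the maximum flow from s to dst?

16

Augment s->dst: bottleneck 3. Total 3.
Augment s->valve->dst: bottleneck 10. Total 13.
Augment s->mux->dst: bottleneck 3. Total 16.
No augmenting path remains in the residual graph.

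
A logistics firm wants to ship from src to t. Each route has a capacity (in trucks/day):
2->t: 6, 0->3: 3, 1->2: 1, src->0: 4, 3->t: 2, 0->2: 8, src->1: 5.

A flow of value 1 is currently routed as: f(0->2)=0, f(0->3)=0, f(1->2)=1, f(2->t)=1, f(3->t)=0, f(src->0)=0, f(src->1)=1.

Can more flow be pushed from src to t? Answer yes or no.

Residual path src->0->2->t has bottleneck 4 > 0.
Pushing 4 along it raises the flow to 5, so the given flow is not maximum.

Yes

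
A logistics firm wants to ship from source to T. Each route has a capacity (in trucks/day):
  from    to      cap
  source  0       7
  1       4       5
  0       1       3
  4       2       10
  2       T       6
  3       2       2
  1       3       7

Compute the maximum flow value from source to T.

3

Augment source→0→1→4→2→T: bottleneck 3. Total 3.
No augmenting path remains in the residual graph.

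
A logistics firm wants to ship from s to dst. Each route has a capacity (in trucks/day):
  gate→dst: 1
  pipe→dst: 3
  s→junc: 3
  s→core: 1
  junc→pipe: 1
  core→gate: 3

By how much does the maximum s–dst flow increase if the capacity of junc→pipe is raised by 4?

Original max flow = 2.
After raising cap(junc→pipe), augmenting paths through that edge carry 2 more units.
New max flow = 4. Increase = 2.

2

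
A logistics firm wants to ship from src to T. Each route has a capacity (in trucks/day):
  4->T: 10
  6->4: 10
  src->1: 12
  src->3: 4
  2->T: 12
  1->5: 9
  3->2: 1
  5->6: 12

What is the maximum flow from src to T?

Augment src->3->2->T: bottleneck 1. Total 1.
Augment src->1->5->6->4->T: bottleneck 9. Total 10.
No augmenting path remains in the residual graph.

10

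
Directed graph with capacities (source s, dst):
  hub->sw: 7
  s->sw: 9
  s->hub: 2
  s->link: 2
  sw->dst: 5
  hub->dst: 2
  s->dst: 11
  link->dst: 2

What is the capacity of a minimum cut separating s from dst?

Max flow = 20 (via 4 augmenting paths).
In the residual at optimum, the set reachable from s is {s, sw}.
Cut edges: s->hub (cap 2), s->link (cap 2), s->dst (cap 11), sw->dst (cap 5). Sum = 20.

20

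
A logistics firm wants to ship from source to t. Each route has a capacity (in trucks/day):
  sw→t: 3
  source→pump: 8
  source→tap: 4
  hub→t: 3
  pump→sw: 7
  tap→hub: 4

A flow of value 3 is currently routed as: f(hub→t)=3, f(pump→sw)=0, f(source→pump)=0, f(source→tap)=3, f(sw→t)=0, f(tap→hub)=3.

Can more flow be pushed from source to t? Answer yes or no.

Yes

Residual path source→pump→sw→t has bottleneck 3 > 0.
Pushing 3 along it raises the flow to 6, so the given flow is not maximum.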